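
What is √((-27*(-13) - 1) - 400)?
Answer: 5*I*√2 ≈ 7.0711*I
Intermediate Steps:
√((-27*(-13) - 1) - 400) = √((351 - 1) - 400) = √(350 - 400) = √(-50) = 5*I*√2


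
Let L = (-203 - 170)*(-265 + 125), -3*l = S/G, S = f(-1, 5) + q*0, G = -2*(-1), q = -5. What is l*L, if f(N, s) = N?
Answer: 26110/3 ≈ 8703.3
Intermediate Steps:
G = 2
S = -1 (S = -1 - 5*0 = -1 + 0 = -1)
l = 1/6 (l = -(-1)/(3*2) = -1/3*(-1/2) = 1/6 ≈ 0.16667)
L = 52220 (L = -373*(-140) = 52220)
l*L = (1/6)*52220 = 26110/3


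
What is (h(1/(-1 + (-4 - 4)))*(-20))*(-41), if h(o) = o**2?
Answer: 820/81 ≈ 10.123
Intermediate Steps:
(h(1/(-1 + (-4 - 4)))*(-20))*(-41) = ((1/(-1 + (-4 - 4)))**2*(-20))*(-41) = ((1/(-1 - 8))**2*(-20))*(-41) = ((1/(-9))**2*(-20))*(-41) = ((-1/9)**2*(-20))*(-41) = ((1/81)*(-20))*(-41) = -20/81*(-41) = 820/81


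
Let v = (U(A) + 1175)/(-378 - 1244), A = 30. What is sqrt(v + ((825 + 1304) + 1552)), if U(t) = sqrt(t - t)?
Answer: sqrt(9682378154)/1622 ≈ 60.665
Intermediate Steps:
U(t) = 0 (U(t) = sqrt(0) = 0)
v = -1175/1622 (v = (0 + 1175)/(-378 - 1244) = 1175/(-1622) = 1175*(-1/1622) = -1175/1622 ≈ -0.72441)
sqrt(v + ((825 + 1304) + 1552)) = sqrt(-1175/1622 + ((825 + 1304) + 1552)) = sqrt(-1175/1622 + (2129 + 1552)) = sqrt(-1175/1622 + 3681) = sqrt(5969407/1622) = sqrt(9682378154)/1622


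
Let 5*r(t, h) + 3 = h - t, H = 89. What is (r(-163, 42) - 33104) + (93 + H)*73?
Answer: -98888/5 ≈ -19778.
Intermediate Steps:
r(t, h) = -⅗ - t/5 + h/5 (r(t, h) = -⅗ + (h - t)/5 = -⅗ + (-t/5 + h/5) = -⅗ - t/5 + h/5)
(r(-163, 42) - 33104) + (93 + H)*73 = ((-⅗ - ⅕*(-163) + (⅕)*42) - 33104) + (93 + 89)*73 = ((-⅗ + 163/5 + 42/5) - 33104) + 182*73 = (202/5 - 33104) + 13286 = -165318/5 + 13286 = -98888/5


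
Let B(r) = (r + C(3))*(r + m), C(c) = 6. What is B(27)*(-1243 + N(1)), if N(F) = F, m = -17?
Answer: -409860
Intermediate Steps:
B(r) = (-17 + r)*(6 + r) (B(r) = (r + 6)*(r - 17) = (6 + r)*(-17 + r) = (-17 + r)*(6 + r))
B(27)*(-1243 + N(1)) = (-102 + 27² - 11*27)*(-1243 + 1) = (-102 + 729 - 297)*(-1242) = 330*(-1242) = -409860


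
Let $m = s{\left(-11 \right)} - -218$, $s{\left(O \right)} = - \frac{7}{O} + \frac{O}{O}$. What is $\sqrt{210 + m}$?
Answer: $\frac{\sqrt{51986}}{11} \approx 20.728$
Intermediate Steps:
$s{\left(O \right)} = 1 - \frac{7}{O}$ ($s{\left(O \right)} = - \frac{7}{O} + 1 = 1 - \frac{7}{O}$)
$m = \frac{2416}{11}$ ($m = \frac{-7 - 11}{-11} - -218 = \left(- \frac{1}{11}\right) \left(-18\right) + 218 = \frac{18}{11} + 218 = \frac{2416}{11} \approx 219.64$)
$\sqrt{210 + m} = \sqrt{210 + \frac{2416}{11}} = \sqrt{\frac{4726}{11}} = \frac{\sqrt{51986}}{11}$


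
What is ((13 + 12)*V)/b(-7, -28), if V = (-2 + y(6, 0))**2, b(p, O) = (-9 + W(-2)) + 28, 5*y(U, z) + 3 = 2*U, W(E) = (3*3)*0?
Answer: 1/19 ≈ 0.052632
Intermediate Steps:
W(E) = 0 (W(E) = 9*0 = 0)
y(U, z) = -3/5 + 2*U/5 (y(U, z) = -3/5 + (2*U)/5 = -3/5 + 2*U/5)
b(p, O) = 19 (b(p, O) = (-9 + 0) + 28 = -9 + 28 = 19)
V = 1/25 (V = (-2 + (-3/5 + (2/5)*6))**2 = (-2 + (-3/5 + 12/5))**2 = (-2 + 9/5)**2 = (-1/5)**2 = 1/25 ≈ 0.040000)
((13 + 12)*V)/b(-7, -28) = ((13 + 12)*(1/25))/19 = (25*(1/25))*(1/19) = 1*(1/19) = 1/19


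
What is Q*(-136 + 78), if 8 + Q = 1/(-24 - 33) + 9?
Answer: -3248/57 ≈ -56.982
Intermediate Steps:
Q = 56/57 (Q = -8 + (1/(-24 - 33) + 9) = -8 + (1/(-57) + 9) = -8 + (-1/57 + 9) = -8 + 512/57 = 56/57 ≈ 0.98246)
Q*(-136 + 78) = 56*(-136 + 78)/57 = (56/57)*(-58) = -3248/57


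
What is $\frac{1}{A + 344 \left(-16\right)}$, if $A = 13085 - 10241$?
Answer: $- \frac{1}{2660} \approx -0.00037594$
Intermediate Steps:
$A = 2844$
$\frac{1}{A + 344 \left(-16\right)} = \frac{1}{2844 + 344 \left(-16\right)} = \frac{1}{2844 - 5504} = \frac{1}{-2660} = - \frac{1}{2660}$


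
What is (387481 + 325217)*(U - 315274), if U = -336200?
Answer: -464304216852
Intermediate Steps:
(387481 + 325217)*(U - 315274) = (387481 + 325217)*(-336200 - 315274) = 712698*(-651474) = -464304216852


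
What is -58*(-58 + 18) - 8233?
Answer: -5913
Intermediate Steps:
-58*(-58 + 18) - 8233 = -58*(-40) - 8233 = 2320 - 8233 = -5913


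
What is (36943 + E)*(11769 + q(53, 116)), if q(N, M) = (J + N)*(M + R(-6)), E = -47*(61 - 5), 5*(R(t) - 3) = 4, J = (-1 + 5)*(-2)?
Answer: 588776760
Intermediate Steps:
J = -8 (J = 4*(-2) = -8)
R(t) = 19/5 (R(t) = 3 + (1/5)*4 = 3 + 4/5 = 19/5)
E = -2632 (E = -47*56 = -2632)
q(N, M) = (-8 + N)*(19/5 + M) (q(N, M) = (-8 + N)*(M + 19/5) = (-8 + N)*(19/5 + M))
(36943 + E)*(11769 + q(53, 116)) = (36943 - 2632)*(11769 + (-152/5 - 8*116 + (19/5)*53 + 116*53)) = 34311*(11769 + (-152/5 - 928 + 1007/5 + 6148)) = 34311*(11769 + 5391) = 34311*17160 = 588776760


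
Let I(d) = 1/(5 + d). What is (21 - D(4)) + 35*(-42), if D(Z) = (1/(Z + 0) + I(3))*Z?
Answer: -2901/2 ≈ -1450.5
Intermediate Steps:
D(Z) = Z*(1/8 + 1/Z) (D(Z) = (1/(Z + 0) + 1/(5 + 3))*Z = (1/Z + 1/8)*Z = (1/8 + 1/Z)*Z = Z*(1/8 + 1/Z))
(21 - D(4)) + 35*(-42) = (21 - (1 + (1/8)*4)) + 35*(-42) = (21 - (1 + 1/2)) - 1470 = (21 - 1*3/2) - 1470 = (21 - 3/2) - 1470 = 39/2 - 1470 = -2901/2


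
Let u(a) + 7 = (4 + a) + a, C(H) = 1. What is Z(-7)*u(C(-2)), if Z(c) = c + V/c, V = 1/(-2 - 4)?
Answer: 293/42 ≈ 6.9762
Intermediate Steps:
V = -1/6 (V = 1/(-6) = -1/6 ≈ -0.16667)
u(a) = -3 + 2*a (u(a) = -7 + ((4 + a) + a) = -7 + (4 + 2*a) = -3 + 2*a)
Z(c) = c - 1/(6*c) (Z(c) = c - 1/6/c = c - 1/(6*c))
Z(-7)*u(C(-2)) = (-7 - 1/6/(-7))*(-3 + 2*1) = (-7 - 1/6*(-1/7))*(-3 + 2) = (-7 + 1/42)*(-1) = -293/42*(-1) = 293/42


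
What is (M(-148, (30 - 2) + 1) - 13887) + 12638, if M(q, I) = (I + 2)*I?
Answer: -350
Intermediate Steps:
M(q, I) = I*(2 + I) (M(q, I) = (2 + I)*I = I*(2 + I))
(M(-148, (30 - 2) + 1) - 13887) + 12638 = (((30 - 2) + 1)*(2 + ((30 - 2) + 1)) - 13887) + 12638 = ((28 + 1)*(2 + (28 + 1)) - 13887) + 12638 = (29*(2 + 29) - 13887) + 12638 = (29*31 - 13887) + 12638 = (899 - 13887) + 12638 = -12988 + 12638 = -350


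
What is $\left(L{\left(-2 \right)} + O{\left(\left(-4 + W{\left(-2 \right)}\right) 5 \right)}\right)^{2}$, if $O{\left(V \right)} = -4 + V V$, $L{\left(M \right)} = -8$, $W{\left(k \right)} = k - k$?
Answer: $150544$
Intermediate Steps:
$W{\left(k \right)} = 0$
$O{\left(V \right)} = -4 + V^{2}$
$\left(L{\left(-2 \right)} + O{\left(\left(-4 + W{\left(-2 \right)}\right) 5 \right)}\right)^{2} = \left(-8 - \left(4 - \left(\left(-4 + 0\right) 5\right)^{2}\right)\right)^{2} = \left(-8 - \left(4 - \left(\left(-4\right) 5\right)^{2}\right)\right)^{2} = \left(-8 - \left(4 - \left(-20\right)^{2}\right)\right)^{2} = \left(-8 + \left(-4 + 400\right)\right)^{2} = \left(-8 + 396\right)^{2} = 388^{2} = 150544$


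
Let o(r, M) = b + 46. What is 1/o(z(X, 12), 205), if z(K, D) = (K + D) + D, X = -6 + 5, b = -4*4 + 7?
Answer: 1/37 ≈ 0.027027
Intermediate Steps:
b = -9 (b = -16 + 7 = -9)
X = -1
z(K, D) = K + 2*D (z(K, D) = (D + K) + D = K + 2*D)
o(r, M) = 37 (o(r, M) = -9 + 46 = 37)
1/o(z(X, 12), 205) = 1/37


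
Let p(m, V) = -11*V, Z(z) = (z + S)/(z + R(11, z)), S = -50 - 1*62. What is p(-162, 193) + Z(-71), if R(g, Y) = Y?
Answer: -301283/142 ≈ -2121.7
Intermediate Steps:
S = -112 (S = -50 - 62 = -112)
Z(z) = (-112 + z)/(2*z) (Z(z) = (z - 112)/(z + z) = (-112 + z)/((2*z)) = (-112 + z)*(1/(2*z)) = (-112 + z)/(2*z))
p(-162, 193) + Z(-71) = -11*193 + (1/2)*(-112 - 71)/(-71) = -2123 + (1/2)*(-1/71)*(-183) = -2123 + 183/142 = -301283/142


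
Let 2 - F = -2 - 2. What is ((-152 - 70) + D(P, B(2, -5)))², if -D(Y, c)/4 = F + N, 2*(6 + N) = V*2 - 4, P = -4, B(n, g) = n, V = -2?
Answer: 42436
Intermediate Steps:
F = 6 (F = 2 - (-2 - 2) = 2 - 1*(-4) = 2 + 4 = 6)
N = -10 (N = -6 + (-2*2 - 4)/2 = -6 + (-4 - 4)/2 = -6 + (½)*(-8) = -6 - 4 = -10)
D(Y, c) = 16 (D(Y, c) = -4*(6 - 10) = -4*(-4) = 16)
((-152 - 70) + D(P, B(2, -5)))² = ((-152 - 70) + 16)² = (-222 + 16)² = (-206)² = 42436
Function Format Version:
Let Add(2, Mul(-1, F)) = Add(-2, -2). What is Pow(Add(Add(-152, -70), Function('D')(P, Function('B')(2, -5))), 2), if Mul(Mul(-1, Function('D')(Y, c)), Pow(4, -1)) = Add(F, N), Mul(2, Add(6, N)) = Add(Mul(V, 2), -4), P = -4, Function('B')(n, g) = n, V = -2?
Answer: 42436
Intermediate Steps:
F = 6 (F = Add(2, Mul(-1, Add(-2, -2))) = Add(2, Mul(-1, -4)) = Add(2, 4) = 6)
N = -10 (N = Add(-6, Mul(Rational(1, 2), Add(Mul(-2, 2), -4))) = Add(-6, Mul(Rational(1, 2), Add(-4, -4))) = Add(-6, Mul(Rational(1, 2), -8)) = Add(-6, -4) = -10)
Function('D')(Y, c) = 16 (Function('D')(Y, c) = Mul(-4, Add(6, -10)) = Mul(-4, -4) = 16)
Pow(Add(Add(-152, -70), Function('D')(P, Function('B')(2, -5))), 2) = Pow(Add(Add(-152, -70), 16), 2) = Pow(Add(-222, 16), 2) = Pow(-206, 2) = 42436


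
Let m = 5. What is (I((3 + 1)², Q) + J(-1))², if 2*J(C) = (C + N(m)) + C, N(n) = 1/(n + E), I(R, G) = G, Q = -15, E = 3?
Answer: 65025/256 ≈ 254.00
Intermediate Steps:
N(n) = 1/(3 + n) (N(n) = 1/(n + 3) = 1/(3 + n))
J(C) = 1/16 + C (J(C) = ((C + 1/(3 + 5)) + C)/2 = ((C + 1/8) + C)/2 = ((C + ⅛) + C)/2 = ((⅛ + C) + C)/2 = (⅛ + 2*C)/2 = 1/16 + C)
(I((3 + 1)², Q) + J(-1))² = (-15 + (1/16 - 1))² = (-15 - 15/16)² = (-255/16)² = 65025/256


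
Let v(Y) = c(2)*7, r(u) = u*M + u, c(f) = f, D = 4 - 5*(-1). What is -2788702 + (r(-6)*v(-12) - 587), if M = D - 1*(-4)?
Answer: -2790465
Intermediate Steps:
D = 9 (D = 4 + 5 = 9)
M = 13 (M = 9 - 1*(-4) = 9 + 4 = 13)
r(u) = 14*u (r(u) = u*13 + u = 13*u + u = 14*u)
v(Y) = 14 (v(Y) = 2*7 = 14)
-2788702 + (r(-6)*v(-12) - 587) = -2788702 + ((14*(-6))*14 - 587) = -2788702 + (-84*14 - 587) = -2788702 + (-1176 - 587) = -2788702 - 1763 = -2790465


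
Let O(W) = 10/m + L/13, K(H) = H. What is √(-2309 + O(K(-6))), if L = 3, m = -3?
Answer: 2*I*√879177/39 ≈ 48.084*I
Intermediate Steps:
O(W) = -121/39 (O(W) = 10/(-3) + 3/13 = 10*(-⅓) + 3*(1/13) = -10/3 + 3/13 = -121/39)
√(-2309 + O(K(-6))) = √(-2309 - 121/39) = √(-90172/39) = 2*I*√879177/39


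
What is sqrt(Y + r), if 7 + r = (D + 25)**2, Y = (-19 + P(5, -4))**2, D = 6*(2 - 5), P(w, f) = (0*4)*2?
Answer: sqrt(403) ≈ 20.075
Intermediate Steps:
P(w, f) = 0 (P(w, f) = 0*2 = 0)
D = -18 (D = 6*(-3) = -18)
Y = 361 (Y = (-19 + 0)**2 = (-19)**2 = 361)
r = 42 (r = -7 + (-18 + 25)**2 = -7 + 7**2 = -7 + 49 = 42)
sqrt(Y + r) = sqrt(361 + 42) = sqrt(403)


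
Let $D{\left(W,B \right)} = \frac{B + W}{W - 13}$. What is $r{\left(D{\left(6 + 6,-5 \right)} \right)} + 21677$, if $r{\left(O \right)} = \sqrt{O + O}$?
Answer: $21677 + i \sqrt{14} \approx 21677.0 + 3.7417 i$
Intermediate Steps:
$D{\left(W,B \right)} = \frac{B + W}{-13 + W}$
$r{\left(O \right)} = \sqrt{2} \sqrt{O}$ ($r{\left(O \right)} = \sqrt{2 O} = \sqrt{2} \sqrt{O}$)
$r{\left(D{\left(6 + 6,-5 \right)} \right)} + 21677 = \sqrt{2} \sqrt{\frac{-5 + \left(6 + 6\right)}{-13 + \left(6 + 6\right)}} + 21677 = \sqrt{2} \sqrt{\frac{-5 + 12}{-13 + 12}} + 21677 = \sqrt{2} \sqrt{\frac{1}{-1} \cdot 7} + 21677 = \sqrt{2} \sqrt{\left(-1\right) 7} + 21677 = \sqrt{2} \sqrt{-7} + 21677 = \sqrt{2} i \sqrt{7} + 21677 = i \sqrt{14} + 21677 = 21677 + i \sqrt{14}$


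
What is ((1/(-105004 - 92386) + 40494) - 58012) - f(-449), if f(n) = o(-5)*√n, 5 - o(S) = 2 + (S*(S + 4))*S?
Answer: -3457878021/197390 - 28*I*√449 ≈ -17518.0 - 593.31*I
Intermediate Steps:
o(S) = 3 - S²*(4 + S) (o(S) = 5 - (2 + (S*(S + 4))*S) = 5 - (2 + (S*(4 + S))*S) = 5 - (2 + S²*(4 + S)) = 5 + (-2 - S²*(4 + S)) = 3 - S²*(4 + S))
f(n) = 28*√n (f(n) = (3 - 1*(-5)³ - 4*(-5)²)*√n = (3 - 1*(-125) - 4*25)*√n = (3 + 125 - 100)*√n = 28*√n)
((1/(-105004 - 92386) + 40494) - 58012) - f(-449) = ((1/(-105004 - 92386) + 40494) - 58012) - 28*√(-449) = ((1/(-197390) + 40494) - 58012) - 28*I*√449 = ((-1/197390 + 40494) - 58012) - 28*I*√449 = (7993110659/197390 - 58012) - 28*I*√449 = -3457878021/197390 - 28*I*√449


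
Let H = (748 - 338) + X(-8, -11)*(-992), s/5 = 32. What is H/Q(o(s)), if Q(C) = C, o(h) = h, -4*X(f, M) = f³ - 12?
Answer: -64771/80 ≈ -809.64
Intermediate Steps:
X(f, M) = 3 - f³/4 (X(f, M) = -(f³ - 12)/4 = -(-12 + f³)/4 = 3 - f³/4)
s = 160 (s = 5*32 = 160)
H = -129542 (H = (748 - 338) + (3 - ¼*(-8)³)*(-992) = 410 + (3 - ¼*(-512))*(-992) = 410 + (3 + 128)*(-992) = 410 + 131*(-992) = 410 - 129952 = -129542)
H/Q(o(s)) = -129542/160 = -129542*1/160 = -64771/80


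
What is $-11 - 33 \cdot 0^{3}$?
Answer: $-11$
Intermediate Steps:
$-11 - 33 \cdot 0^{3} = -11 - 0 = -11 + 0 = -11$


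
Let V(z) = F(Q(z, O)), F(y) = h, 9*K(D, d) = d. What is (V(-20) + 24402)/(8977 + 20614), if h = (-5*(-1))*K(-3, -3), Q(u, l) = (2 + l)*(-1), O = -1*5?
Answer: 73201/88773 ≈ 0.82459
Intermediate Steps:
O = -5
K(D, d) = d/9
Q(u, l) = -2 - l
h = -5/3 (h = (-5*(-1))*((⅑)*(-3)) = 5*(-⅓) = -5/3 ≈ -1.6667)
F(y) = -5/3
V(z) = -5/3
(V(-20) + 24402)/(8977 + 20614) = (-5/3 + 24402)/(8977 + 20614) = (73201/3)/29591 = (73201/3)*(1/29591) = 73201/88773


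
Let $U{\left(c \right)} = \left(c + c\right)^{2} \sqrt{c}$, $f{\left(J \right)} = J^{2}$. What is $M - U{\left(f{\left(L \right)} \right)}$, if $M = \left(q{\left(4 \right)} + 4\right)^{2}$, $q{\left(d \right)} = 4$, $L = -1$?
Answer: $60$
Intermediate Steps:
$M = 64$ ($M = \left(4 + 4\right)^{2} = 8^{2} = 64$)
$U{\left(c \right)} = 4 c^{\frac{5}{2}}$ ($U{\left(c \right)} = \left(2 c\right)^{2} \sqrt{c} = 4 c^{2} \sqrt{c} = 4 c^{\frac{5}{2}}$)
$M - U{\left(f{\left(L \right)} \right)} = 64 - 4 \left(\left(-1\right)^{2}\right)^{\frac{5}{2}} = 64 - 4 \cdot 1^{\frac{5}{2}} = 64 - 4 \cdot 1 = 64 - 4 = 60$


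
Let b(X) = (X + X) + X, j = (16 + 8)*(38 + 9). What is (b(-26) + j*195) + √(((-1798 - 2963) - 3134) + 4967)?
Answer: 219882 + 4*I*√183 ≈ 2.1988e+5 + 54.111*I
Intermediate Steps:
j = 1128 (j = 24*47 = 1128)
b(X) = 3*X (b(X) = 2*X + X = 3*X)
(b(-26) + j*195) + √(((-1798 - 2963) - 3134) + 4967) = (3*(-26) + 1128*195) + √(((-1798 - 2963) - 3134) + 4967) = (-78 + 219960) + √((-4761 - 3134) + 4967) = 219882 + √(-7895 + 4967) = 219882 + √(-2928) = 219882 + 4*I*√183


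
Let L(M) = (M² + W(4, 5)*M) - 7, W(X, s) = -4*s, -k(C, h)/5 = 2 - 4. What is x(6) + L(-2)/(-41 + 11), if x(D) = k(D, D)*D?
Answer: 1763/30 ≈ 58.767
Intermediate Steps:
k(C, h) = 10 (k(C, h) = -5*(2 - 4) = -5*(-2) = 10)
L(M) = -7 + M² - 20*M (L(M) = (M² + (-4*5)*M) - 7 = (M² - 20*M) - 7 = -7 + M² - 20*M)
x(D) = 10*D
x(6) + L(-2)/(-41 + 11) = 10*6 + (-7 + (-2)² - 20*(-2))/(-41 + 11) = 60 + (-7 + 4 + 40)/(-30) = 60 + 37*(-1/30) = 60 - 37/30 = 1763/30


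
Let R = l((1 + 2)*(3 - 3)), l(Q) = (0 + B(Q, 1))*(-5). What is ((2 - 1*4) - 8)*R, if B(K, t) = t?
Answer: 50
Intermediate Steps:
l(Q) = -5 (l(Q) = (0 + 1)*(-5) = 1*(-5) = -5)
R = -5
((2 - 1*4) - 8)*R = ((2 - 1*4) - 8)*(-5) = ((2 - 4) - 8)*(-5) = (-2 - 8)*(-5) = -10*(-5) = 50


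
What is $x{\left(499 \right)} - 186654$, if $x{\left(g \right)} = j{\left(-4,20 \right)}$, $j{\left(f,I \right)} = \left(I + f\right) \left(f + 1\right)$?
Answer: $-186702$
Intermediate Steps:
$j{\left(f,I \right)} = \left(1 + f\right) \left(I + f\right)$ ($j{\left(f,I \right)} = \left(I + f\right) \left(1 + f\right) = \left(1 + f\right) \left(I + f\right)$)
$x{\left(g \right)} = -48$ ($x{\left(g \right)} = 20 - 4 + \left(-4\right)^{2} + 20 \left(-4\right) = 20 - 4 + 16 - 80 = -48$)
$x{\left(499 \right)} - 186654 = -48 - 186654 = -186702$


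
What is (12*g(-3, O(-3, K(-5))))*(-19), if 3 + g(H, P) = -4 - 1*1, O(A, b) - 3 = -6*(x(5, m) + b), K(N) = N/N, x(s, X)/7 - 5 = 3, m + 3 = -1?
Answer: 1824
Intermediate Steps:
m = -4 (m = -3 - 1 = -4)
x(s, X) = 56 (x(s, X) = 35 + 7*3 = 35 + 21 = 56)
K(N) = 1
O(A, b) = -333 - 6*b (O(A, b) = 3 - 6*(56 + b) = 3 - (336 + 6*b) = 3 + (-336 - 6*b) = -333 - 6*b)
g(H, P) = -8 (g(H, P) = -3 + (-4 - 1*1) = -3 + (-4 - 1) = -3 - 5 = -8)
(12*g(-3, O(-3, K(-5))))*(-19) = (12*(-8))*(-19) = -96*(-19) = 1824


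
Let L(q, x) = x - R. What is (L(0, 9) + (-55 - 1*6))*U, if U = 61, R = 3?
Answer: -3355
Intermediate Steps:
L(q, x) = -3 + x (L(q, x) = x - 1*3 = x - 3 = -3 + x)
(L(0, 9) + (-55 - 1*6))*U = ((-3 + 9) + (-55 - 1*6))*61 = (6 + (-55 - 6))*61 = (6 - 61)*61 = -55*61 = -3355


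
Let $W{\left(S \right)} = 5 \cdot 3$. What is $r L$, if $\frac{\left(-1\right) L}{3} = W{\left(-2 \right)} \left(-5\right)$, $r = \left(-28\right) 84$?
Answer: $-529200$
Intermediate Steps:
$W{\left(S \right)} = 15$
$r = -2352$
$L = 225$ ($L = - 3 \cdot 15 \left(-5\right) = \left(-3\right) \left(-75\right) = 225$)
$r L = \left(-2352\right) 225 = -529200$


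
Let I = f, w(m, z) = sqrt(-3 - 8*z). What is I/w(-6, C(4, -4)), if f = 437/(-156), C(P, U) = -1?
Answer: -437*sqrt(5)/780 ≈ -1.2528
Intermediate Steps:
f = -437/156 (f = 437*(-1/156) = -437/156 ≈ -2.8013)
I = -437/156 ≈ -2.8013
I/w(-6, C(4, -4)) = -437/(156*sqrt(-3 - 8*(-1))) = -437/(156*sqrt(-3 + 8)) = -437*sqrt(5)/5/156 = -437*sqrt(5)/780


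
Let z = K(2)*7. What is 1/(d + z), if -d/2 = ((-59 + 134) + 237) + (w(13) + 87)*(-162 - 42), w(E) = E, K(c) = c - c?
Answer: 1/40176 ≈ 2.4890e-5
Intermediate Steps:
K(c) = 0
z = 0 (z = 0*7 = 0)
d = 40176 (d = -2*(((-59 + 134) + 237) + (13 + 87)*(-162 - 42)) = -2*((75 + 237) + 100*(-204)) = -2*(312 - 20400) = -2*(-20088) = 40176)
1/(d + z) = 1/(40176 + 0) = 1/40176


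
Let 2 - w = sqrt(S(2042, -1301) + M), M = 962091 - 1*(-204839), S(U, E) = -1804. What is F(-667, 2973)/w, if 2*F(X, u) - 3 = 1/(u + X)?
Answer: -6919/2686771332 - 6919*sqrt(1165126)/5373542664 ≈ -0.0013924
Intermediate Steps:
M = 1166930 (M = 962091 + 204839 = 1166930)
F(X, u) = 3/2 + 1/(2*(X + u)) (F(X, u) = 3/2 + 1/(2*(u + X)) = 3/2 + 1/(2*(X + u)))
w = 2 - sqrt(1165126) (w = 2 - sqrt(-1804 + 1166930) = 2 - sqrt(1165126) ≈ -1077.4)
F(-667, 2973)/w = ((1 + 3*(-667) + 3*2973)/(2*(-667 + 2973)))/(2 - sqrt(1165126)) = ((1/2)*(1 - 2001 + 8919)/2306)/(2 - sqrt(1165126)) = ((1/2)*(1/2306)*6919)/(2 - sqrt(1165126)) = 6919/(4612*(2 - sqrt(1165126)))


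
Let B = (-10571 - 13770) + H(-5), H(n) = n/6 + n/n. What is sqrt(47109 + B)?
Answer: 11*sqrt(6774)/6 ≈ 150.89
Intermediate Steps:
H(n) = 1 + n/6 (H(n) = n*(1/6) + 1 = n/6 + 1 = 1 + n/6)
B = -146045/6 (B = (-10571 - 13770) + (1 + (1/6)*(-5)) = -24341 + (1 - 5/6) = -24341 + 1/6 = -146045/6 ≈ -24341.)
sqrt(47109 + B) = sqrt(47109 - 146045/6) = sqrt(136609/6) = 11*sqrt(6774)/6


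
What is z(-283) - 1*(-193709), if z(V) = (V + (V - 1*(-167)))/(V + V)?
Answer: 109639693/566 ≈ 1.9371e+5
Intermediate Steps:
z(V) = (167 + 2*V)/(2*V) (z(V) = (V + (V + 167))/((2*V)) = (V + (167 + V))*(1/(2*V)) = (167 + 2*V)*(1/(2*V)) = (167 + 2*V)/(2*V))
z(-283) - 1*(-193709) = (167/2 - 283)/(-283) - 1*(-193709) = -1/283*(-399/2) + 193709 = 399/566 + 193709 = 109639693/566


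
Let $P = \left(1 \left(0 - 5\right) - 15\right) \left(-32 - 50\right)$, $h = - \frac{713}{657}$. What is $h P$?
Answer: $- \frac{1169320}{657} \approx -1779.8$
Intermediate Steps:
$h = - \frac{713}{657}$ ($h = \left(-713\right) \frac{1}{657} = - \frac{713}{657} \approx -1.0852$)
$P = 1640$ ($P = \left(1 \left(-5\right) - 15\right) \left(-82\right) = \left(-5 - 15\right) \left(-82\right) = \left(-20\right) \left(-82\right) = 1640$)
$h P = \left(- \frac{713}{657}\right) 1640 = - \frac{1169320}{657}$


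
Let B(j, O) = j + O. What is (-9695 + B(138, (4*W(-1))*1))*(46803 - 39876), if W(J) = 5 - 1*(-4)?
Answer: -65951967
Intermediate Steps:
W(J) = 9 (W(J) = 5 + 4 = 9)
B(j, O) = O + j
(-9695 + B(138, (4*W(-1))*1))*(46803 - 39876) = (-9695 + ((4*9)*1 + 138))*(46803 - 39876) = (-9695 + (36*1 + 138))*6927 = (-9695 + (36 + 138))*6927 = (-9695 + 174)*6927 = -9521*6927 = -65951967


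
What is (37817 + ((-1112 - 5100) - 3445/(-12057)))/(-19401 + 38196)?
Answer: 76212986/45322263 ≈ 1.6816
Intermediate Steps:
(37817 + ((-1112 - 5100) - 3445/(-12057)))/(-19401 + 38196) = (37817 + (-6212 - 3445*(-1/12057)))/18795 = (37817 + (-6212 + 3445/12057))*(1/18795) = (37817 - 74894639/12057)*(1/18795) = (381064930/12057)*(1/18795) = 76212986/45322263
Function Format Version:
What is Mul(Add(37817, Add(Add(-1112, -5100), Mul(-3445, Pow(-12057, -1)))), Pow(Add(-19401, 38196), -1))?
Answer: Rational(76212986, 45322263) ≈ 1.6816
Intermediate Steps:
Mul(Add(37817, Add(Add(-1112, -5100), Mul(-3445, Pow(-12057, -1)))), Pow(Add(-19401, 38196), -1)) = Mul(Add(37817, Add(-6212, Mul(-3445, Rational(-1, 12057)))), Pow(18795, -1)) = Mul(Add(37817, Add(-6212, Rational(3445, 12057))), Rational(1, 18795)) = Mul(Add(37817, Rational(-74894639, 12057)), Rational(1, 18795)) = Mul(Rational(381064930, 12057), Rational(1, 18795)) = Rational(76212986, 45322263)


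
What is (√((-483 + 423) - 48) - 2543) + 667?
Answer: -1876 + 6*I*√3 ≈ -1876.0 + 10.392*I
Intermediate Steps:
(√((-483 + 423) - 48) - 2543) + 667 = (√(-60 - 48) - 2543) + 667 = (√(-108) - 2543) + 667 = (6*I*√3 - 2543) + 667 = (-2543 + 6*I*√3) + 667 = -1876 + 6*I*√3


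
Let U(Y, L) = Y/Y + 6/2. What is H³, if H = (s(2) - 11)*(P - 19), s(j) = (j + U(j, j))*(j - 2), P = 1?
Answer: 7762392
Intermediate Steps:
U(Y, L) = 4 (U(Y, L) = 1 + 6*(½) = 1 + 3 = 4)
s(j) = (-2 + j)*(4 + j) (s(j) = (j + 4)*(j - 2) = (4 + j)*(-2 + j) = (-2 + j)*(4 + j))
H = 198 (H = ((-8 + 2² + 2*2) - 11)*(1 - 19) = ((-8 + 4 + 4) - 11)*(-18) = (0 - 11)*(-18) = -11*(-18) = 198)
H³ = 198³ = 7762392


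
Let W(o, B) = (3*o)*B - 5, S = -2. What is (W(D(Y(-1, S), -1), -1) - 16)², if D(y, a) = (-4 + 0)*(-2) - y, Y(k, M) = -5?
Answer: 3600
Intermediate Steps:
D(y, a) = 8 - y (D(y, a) = -4*(-2) - y = 8 - y)
W(o, B) = -5 + 3*B*o (W(o, B) = 3*B*o - 5 = -5 + 3*B*o)
(W(D(Y(-1, S), -1), -1) - 16)² = ((-5 + 3*(-1)*(8 - 1*(-5))) - 16)² = ((-5 + 3*(-1)*(8 + 5)) - 16)² = ((-5 + 3*(-1)*13) - 16)² = ((-5 - 39) - 16)² = (-44 - 16)² = (-60)² = 3600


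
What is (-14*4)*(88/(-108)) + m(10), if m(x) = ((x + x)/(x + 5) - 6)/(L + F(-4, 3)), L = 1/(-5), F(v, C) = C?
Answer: 1187/27 ≈ 43.963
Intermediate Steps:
L = -1/5 ≈ -0.20000
m(x) = -15/7 + 5*x/(7*(5 + x)) (m(x) = ((x + x)/(x + 5) - 6)/(-1/5 + 3) = ((2*x)/(5 + x) - 6)/(14/5) = (2*x/(5 + x) - 6)*(5/14) = (-6 + 2*x/(5 + x))*(5/14) = -15/7 + 5*x/(7*(5 + x)))
(-14*4)*(88/(-108)) + m(10) = (-14*4)*(88/(-108)) + 5*(-15 - 2*10)/(7*(5 + 10)) = -4928*(-1)/108 + (5/7)*(-15 - 20)/15 = -56*(-22/27) + (5/7)*(1/15)*(-35) = 1232/27 - 5/3 = 1187/27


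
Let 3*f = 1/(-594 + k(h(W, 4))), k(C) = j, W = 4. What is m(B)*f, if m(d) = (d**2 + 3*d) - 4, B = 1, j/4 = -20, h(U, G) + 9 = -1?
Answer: 0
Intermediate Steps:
h(U, G) = -10 (h(U, G) = -9 - 1 = -10)
j = -80 (j = 4*(-20) = -80)
m(d) = -4 + d**2 + 3*d
k(C) = -80
f = -1/2022 (f = 1/(3*(-594 - 80)) = (1/3)/(-674) = (1/3)*(-1/674) = -1/2022 ≈ -0.00049456)
m(B)*f = (-4 + 1**2 + 3*1)*(-1/2022) = (-4 + 1 + 3)*(-1/2022) = 0*(-1/2022) = 0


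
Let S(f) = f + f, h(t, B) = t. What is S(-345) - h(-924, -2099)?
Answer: 234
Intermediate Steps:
S(f) = 2*f
S(-345) - h(-924, -2099) = 2*(-345) - 1*(-924) = -690 + 924 = 234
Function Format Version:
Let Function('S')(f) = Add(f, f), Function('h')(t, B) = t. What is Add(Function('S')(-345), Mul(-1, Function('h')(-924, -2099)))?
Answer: 234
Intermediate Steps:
Function('S')(f) = Mul(2, f)
Add(Function('S')(-345), Mul(-1, Function('h')(-924, -2099))) = Add(Mul(2, -345), Mul(-1, -924)) = Add(-690, 924) = 234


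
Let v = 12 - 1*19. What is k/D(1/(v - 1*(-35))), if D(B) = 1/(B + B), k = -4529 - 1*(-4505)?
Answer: -12/7 ≈ -1.7143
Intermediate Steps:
v = -7 (v = 12 - 19 = -7)
k = -24 (k = -4529 + 4505 = -24)
D(B) = 1/(2*B)
k/D(1/(v - 1*(-35))) = -24*2/(-7 - 1*(-35)) = -24*2/(-7 + 35) = -24/(1/(2*(1/28))) = -24/((½)*28) = -24/14 = -24*1/14 = -12/7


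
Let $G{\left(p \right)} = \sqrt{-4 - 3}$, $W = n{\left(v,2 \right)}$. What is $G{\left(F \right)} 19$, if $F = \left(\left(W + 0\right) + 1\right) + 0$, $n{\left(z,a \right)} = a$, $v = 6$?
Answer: $19 i \sqrt{7} \approx 50.269 i$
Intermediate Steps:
$W = 2$
$F = 3$ ($F = \left(\left(2 + 0\right) + 1\right) + 0 = \left(2 + 1\right) + 0 = 3 + 0 = 3$)
$G{\left(p \right)} = i \sqrt{7}$ ($G{\left(p \right)} = \sqrt{-7} = i \sqrt{7}$)
$G{\left(F \right)} 19 = i \sqrt{7} \cdot 19 = 19 i \sqrt{7}$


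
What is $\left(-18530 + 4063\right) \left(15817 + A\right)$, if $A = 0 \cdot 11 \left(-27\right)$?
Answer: $-228824539$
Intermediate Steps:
$A = 0$ ($A = 0 \left(-27\right) = 0$)
$\left(-18530 + 4063\right) \left(15817 + A\right) = \left(-18530 + 4063\right) \left(15817 + 0\right) = \left(-14467\right) 15817 = -228824539$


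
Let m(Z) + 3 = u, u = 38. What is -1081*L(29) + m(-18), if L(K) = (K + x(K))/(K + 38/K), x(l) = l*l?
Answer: -9080955/293 ≈ -30993.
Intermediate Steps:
x(l) = l²
m(Z) = 35 (m(Z) = -3 + 38 = 35)
L(K) = (K + K²)/(K + 38/K)
-1081*L(29) + m(-18) = -1081*29²*(1 + 29)/(38 + 29²) + 35 = -909121*30/(38 + 841) + 35 = -909121*30/879 + 35 = -1081*8410/293 + 35 = -9091210/293 + 35 = -9080955/293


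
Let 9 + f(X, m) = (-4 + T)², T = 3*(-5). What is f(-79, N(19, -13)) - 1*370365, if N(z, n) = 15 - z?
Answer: -370013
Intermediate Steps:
T = -15
f(X, m) = 352 (f(X, m) = -9 + (-4 - 15)² = -9 + (-19)² = -9 + 361 = 352)
f(-79, N(19, -13)) - 1*370365 = 352 - 1*370365 = 352 - 370365 = -370013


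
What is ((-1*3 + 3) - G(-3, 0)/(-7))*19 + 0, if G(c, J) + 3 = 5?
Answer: 38/7 ≈ 5.4286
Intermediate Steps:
G(c, J) = 2 (G(c, J) = -3 + 5 = 2)
((-1*3 + 3) - G(-3, 0)/(-7))*19 + 0 = ((-1*3 + 3) - 2/(-7))*19 + 0 = ((-3 + 3) - 2*(-1)/7)*19 + 0 = (0 - 1*(-2/7))*19 + 0 = (0 + 2/7)*19 + 0 = (2/7)*19 + 0 = 38/7 + 0 = 38/7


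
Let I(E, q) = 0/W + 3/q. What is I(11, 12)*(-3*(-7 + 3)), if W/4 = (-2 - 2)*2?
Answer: 3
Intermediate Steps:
W = -32 (W = 4*((-2 - 2)*2) = 4*(-4*2) = 4*(-8) = -32)
I(E, q) = 3/q (I(E, q) = 0/(-32) + 3/q = 0*(-1/32) + 3/q = 0 + 3/q = 3/q)
I(11, 12)*(-3*(-7 + 3)) = (3/12)*(-3*(-7 + 3)) = (3*(1/12))*(-3*(-4)) = (¼)*12 = 3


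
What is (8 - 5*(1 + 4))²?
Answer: 289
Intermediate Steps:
(8 - 5*(1 + 4))² = (8 - 5*5)² = (8 - 25)² = (-17)² = 289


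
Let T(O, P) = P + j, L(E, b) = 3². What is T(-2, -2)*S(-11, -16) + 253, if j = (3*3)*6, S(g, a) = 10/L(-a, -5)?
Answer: 2797/9 ≈ 310.78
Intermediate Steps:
L(E, b) = 9
S(g, a) = 10/9
j = 54 (j = 9*6 = 54)
T(O, P) = 54 + P (T(O, P) = P + 54 = 54 + P)
T(-2, -2)*S(-11, -16) + 253 = (54 - 2)*(10/9) + 253 = 52*(10/9) + 253 = 520/9 + 253 = 2797/9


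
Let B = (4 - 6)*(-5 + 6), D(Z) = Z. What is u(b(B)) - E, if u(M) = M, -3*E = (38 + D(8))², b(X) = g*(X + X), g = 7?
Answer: 2032/3 ≈ 677.33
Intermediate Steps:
B = -2 (B = -2*1 = -2)
b(X) = 14*X (b(X) = 7*(X + X) = 7*(2*X) = 14*X)
E = -2116/3 (E = -(38 + 8)²/3 = -⅓*46² = -⅓*2116 = -2116/3 ≈ -705.33)
u(b(B)) - E = 14*(-2) - 1*(-2116/3) = -28 + 2116/3 = 2032/3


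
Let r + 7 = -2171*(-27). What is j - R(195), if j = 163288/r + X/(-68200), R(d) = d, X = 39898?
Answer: -38532828509/199860100 ≈ -192.80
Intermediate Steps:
r = 58610 (r = -7 - 2171*(-27) = -7 + 58617 = 58610)
j = 439890991/199860100 (j = 163288/58610 + 39898/(-68200) = 163288*(1/58610) + 39898*(-1/68200) = 81644/29305 - 19949/34100 = 439890991/199860100 ≈ 2.2010)
j - R(195) = 439890991/199860100 - 1*195 = 439890991/199860100 - 195 = -38532828509/199860100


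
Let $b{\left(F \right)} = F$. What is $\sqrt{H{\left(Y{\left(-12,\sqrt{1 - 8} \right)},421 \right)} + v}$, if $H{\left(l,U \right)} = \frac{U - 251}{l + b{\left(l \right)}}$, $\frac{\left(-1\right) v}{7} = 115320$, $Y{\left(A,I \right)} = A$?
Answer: $\frac{i \sqrt{29060895}}{6} \approx 898.47 i$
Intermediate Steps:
$v = -807240$ ($v = \left(-7\right) 115320 = -807240$)
$H{\left(l,U \right)} = \frac{-251 + U}{2 l}$ ($H{\left(l,U \right)} = \frac{U - 251}{l + l} = \frac{-251 + U}{2 l}$)
$\sqrt{H{\left(Y{\left(-12,\sqrt{1 - 8} \right)},421 \right)} + v} = \sqrt{\frac{-251 + 421}{2 \left(-12\right)} - 807240} = \sqrt{\frac{1}{2} \left(- \frac{1}{12}\right) 170 - 807240} = \sqrt{- \frac{85}{12} - 807240} = \sqrt{- \frac{9686965}{12}} = \frac{i \sqrt{29060895}}{6}$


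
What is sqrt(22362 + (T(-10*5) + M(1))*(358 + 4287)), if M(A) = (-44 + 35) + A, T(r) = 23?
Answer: sqrt(92037) ≈ 303.38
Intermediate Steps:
M(A) = -9 + A
sqrt(22362 + (T(-10*5) + M(1))*(358 + 4287)) = sqrt(22362 + (23 + (-9 + 1))*(358 + 4287)) = sqrt(22362 + (23 - 8)*4645) = sqrt(22362 + 15*4645) = sqrt(22362 + 69675) = sqrt(92037)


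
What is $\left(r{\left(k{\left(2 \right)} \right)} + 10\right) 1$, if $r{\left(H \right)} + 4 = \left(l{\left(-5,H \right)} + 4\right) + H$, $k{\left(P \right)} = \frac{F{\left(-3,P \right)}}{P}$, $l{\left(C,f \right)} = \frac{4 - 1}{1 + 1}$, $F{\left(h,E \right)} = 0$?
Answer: $\frac{23}{2} \approx 11.5$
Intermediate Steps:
$l{\left(C,f \right)} = \frac{3}{2}$
$k{\left(P \right)} = 0$ ($k{\left(P \right)} = \frac{0}{P} = 0$)
$r{\left(H \right)} = \frac{3}{2} + H$ ($r{\left(H \right)} = -4 + \left(\left(\frac{3}{2} + 4\right) + H\right) = -4 + \left(\frac{11}{2} + H\right) = \frac{3}{2} + H$)
$\left(r{\left(k{\left(2 \right)} \right)} + 10\right) 1 = \left(\left(\frac{3}{2} + 0\right) + 10\right) 1 = \left(\frac{3}{2} + 10\right) 1 = \frac{23}{2} \cdot 1 = \frac{23}{2}$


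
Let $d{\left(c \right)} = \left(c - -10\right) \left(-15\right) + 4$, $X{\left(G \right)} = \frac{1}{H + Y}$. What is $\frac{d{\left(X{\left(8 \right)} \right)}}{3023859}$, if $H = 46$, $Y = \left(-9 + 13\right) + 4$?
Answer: $- \frac{2633}{54429462} \approx -4.8375 \cdot 10^{-5}$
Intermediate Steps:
$Y = 8$ ($Y = 4 + 4 = 8$)
$X{\left(G \right)} = \frac{1}{54}$ ($X{\left(G \right)} = \frac{1}{46 + 8} = \frac{1}{54}$)
$d{\left(c \right)} = -146 - 15 c$ ($d{\left(c \right)} = \left(c + 10\right) \left(-15\right) + 4 = \left(10 + c\right) \left(-15\right) + 4 = \left(-150 - 15 c\right) + 4 = -146 - 15 c$)
$\frac{d{\left(X{\left(8 \right)} \right)}}{3023859} = \frac{-146 - \frac{5}{18}}{3023859} = \left(-146 - \frac{5}{18}\right) \frac{1}{3023859} = \left(- \frac{2633}{18}\right) \frac{1}{3023859} = - \frac{2633}{54429462}$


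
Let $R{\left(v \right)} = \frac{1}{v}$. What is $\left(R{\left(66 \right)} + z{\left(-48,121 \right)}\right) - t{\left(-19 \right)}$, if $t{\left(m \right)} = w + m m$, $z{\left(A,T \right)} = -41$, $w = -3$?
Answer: $- \frac{26333}{66} \approx -398.98$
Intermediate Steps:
$t{\left(m \right)} = -3 + m^{2}$ ($t{\left(m \right)} = -3 + m m = -3 + m^{2}$)
$\left(R{\left(66 \right)} + z{\left(-48,121 \right)}\right) - t{\left(-19 \right)} = \left(\frac{1}{66} - 41\right) - \left(-3 + \left(-19\right)^{2}\right) = \left(\frac{1}{66} - 41\right) - \left(-3 + 361\right) = - \frac{2705}{66} - 358 = - \frac{26333}{66}$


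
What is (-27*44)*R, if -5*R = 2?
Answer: 2376/5 ≈ 475.20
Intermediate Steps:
R = -⅖ (R = -⅕*2 = -⅖ ≈ -0.40000)
(-27*44)*R = -27*44*(-⅖) = -1188*(-⅖) = 2376/5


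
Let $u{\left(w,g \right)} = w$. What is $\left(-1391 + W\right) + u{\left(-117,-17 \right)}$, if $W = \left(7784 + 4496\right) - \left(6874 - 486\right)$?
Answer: $4384$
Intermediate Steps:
$W = 5892$ ($W = 12280 - 6388 = 5892$)
$\left(-1391 + W\right) + u{\left(-117,-17 \right)} = \left(-1391 + 5892\right) - 117 = 4501 - 117 = 4384$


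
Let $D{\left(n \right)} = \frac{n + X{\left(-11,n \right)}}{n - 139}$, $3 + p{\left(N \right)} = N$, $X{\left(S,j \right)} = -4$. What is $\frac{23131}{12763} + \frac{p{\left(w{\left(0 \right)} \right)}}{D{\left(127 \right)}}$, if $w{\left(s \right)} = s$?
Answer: $\frac{1101527}{523283} \approx 2.105$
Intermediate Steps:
$p{\left(N \right)} = -3 + N$
$D{\left(n \right)} = \frac{-4 + n}{-139 + n}$ ($D{\left(n \right)} = \frac{n - 4}{n - 139} = \frac{-4 + n}{-139 + n}$)
$\frac{23131}{12763} + \frac{p{\left(w{\left(0 \right)} \right)}}{D{\left(127 \right)}} = \frac{23131}{12763} + \frac{-3 + 0}{\frac{1}{-139 + 127} \left(-4 + 127\right)} = 23131 \cdot \frac{1}{12763} - \frac{3}{\frac{1}{-12} \cdot 123} = \frac{23131}{12763} - \frac{3}{\left(- \frac{1}{12}\right) 123} = \frac{23131}{12763} - \frac{3}{- \frac{41}{4}} = \frac{23131}{12763} - - \frac{12}{41} = \frac{23131}{12763} + \frac{12}{41} = \frac{1101527}{523283}$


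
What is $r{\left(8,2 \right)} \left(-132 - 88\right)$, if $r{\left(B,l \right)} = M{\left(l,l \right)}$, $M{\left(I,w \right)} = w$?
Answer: $-440$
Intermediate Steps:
$r{\left(B,l \right)} = l$
$r{\left(8,2 \right)} \left(-132 - 88\right) = 2 \left(-132 - 88\right) = 2 \left(-220\right) = -440$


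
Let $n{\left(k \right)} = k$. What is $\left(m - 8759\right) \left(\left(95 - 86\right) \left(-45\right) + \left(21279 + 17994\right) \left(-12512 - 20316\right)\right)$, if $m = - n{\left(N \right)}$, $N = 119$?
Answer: $11446000998222$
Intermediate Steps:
$m = -119$ ($m = \left(-1\right) 119 = -119$)
$\left(m - 8759\right) \left(\left(95 - 86\right) \left(-45\right) + \left(21279 + 17994\right) \left(-12512 - 20316\right)\right) = \left(-119 - 8759\right) \left(\left(95 - 86\right) \left(-45\right) + \left(21279 + 17994\right) \left(-12512 - 20316\right)\right) = - 8878 \left(9 \left(-45\right) + 39273 \left(-32828\right)\right) = - 8878 \left(-405 - 1289254044\right) = \left(-8878\right) \left(-1289254449\right) = 11446000998222$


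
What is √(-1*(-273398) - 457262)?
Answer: 2*I*√45966 ≈ 428.79*I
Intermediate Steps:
√(-1*(-273398) - 457262) = √(273398 - 457262) = √(-183864) = 2*I*√45966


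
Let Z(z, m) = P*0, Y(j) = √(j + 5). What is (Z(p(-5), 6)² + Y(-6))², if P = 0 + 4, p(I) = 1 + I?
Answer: -1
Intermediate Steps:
P = 4
Y(j) = √(5 + j)
Z(z, m) = 0 (Z(z, m) = 4*0 = 0)
(Z(p(-5), 6)² + Y(-6))² = (0² + √(5 - 6))² = (0 + √(-1))² = (0 + I)² = I² = -1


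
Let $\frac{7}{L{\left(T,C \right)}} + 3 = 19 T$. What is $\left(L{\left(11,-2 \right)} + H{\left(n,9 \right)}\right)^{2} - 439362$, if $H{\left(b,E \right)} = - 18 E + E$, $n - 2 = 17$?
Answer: $- \frac{17651822711}{42436} \approx -4.1596 \cdot 10^{5}$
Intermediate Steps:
$n = 19$ ($n = 2 + 17 = 19$)
$L{\left(T,C \right)} = \frac{7}{-3 + 19 T}$
$H{\left(b,E \right)} = - 17 E$
$\left(L{\left(11,-2 \right)} + H{\left(n,9 \right)}\right)^{2} - 439362 = \left(\frac{7}{-3 + 19 \cdot 11} - 153\right)^{2} - 439362 = \left(\frac{7}{-3 + 209} - 153\right)^{2} - 439362 = \left(\frac{7}{206} - 153\right)^{2} - 439362 = \left(- \frac{31511}{206}\right)^{2} - 439362 = \frac{992943121}{42436} - 439362 = - \frac{17651822711}{42436}$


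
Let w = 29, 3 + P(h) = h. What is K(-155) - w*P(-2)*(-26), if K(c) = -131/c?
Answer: -584219/155 ≈ -3769.2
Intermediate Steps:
P(h) = -3 + h
K(-155) - w*P(-2)*(-26) = -131/(-155) - 29*(-3 - 2)*(-26) = -131*(-1/155) - 29*(-5)*(-26) = 131/155 - (-145)*(-26) = 131/155 - 1*3770 = 131/155 - 3770 = -584219/155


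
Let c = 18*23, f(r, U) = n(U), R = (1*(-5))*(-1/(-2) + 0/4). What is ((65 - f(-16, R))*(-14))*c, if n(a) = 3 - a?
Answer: -344862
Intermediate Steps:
R = -5/2 (R = -5*(-1*(-1/2) + 0*(1/4)) = -5*(1/2 + 0) = -5*1/2 = -5/2 ≈ -2.5000)
f(r, U) = 3 - U
c = 414
((65 - f(-16, R))*(-14))*c = ((65 - (3 - 1*(-5/2)))*(-14))*414 = ((65 - (3 + 5/2))*(-14))*414 = ((65 - 1*11/2)*(-14))*414 = ((65 - 11/2)*(-14))*414 = ((119/2)*(-14))*414 = -833*414 = -344862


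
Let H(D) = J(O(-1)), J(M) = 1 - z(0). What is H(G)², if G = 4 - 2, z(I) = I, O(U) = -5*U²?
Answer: 1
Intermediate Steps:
J(M) = 1 (J(M) = 1 - 1*0 = 1 + 0 = 1)
G = 2
H(D) = 1
H(G)² = 1² = 1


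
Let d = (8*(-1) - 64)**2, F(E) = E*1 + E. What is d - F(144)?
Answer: 4896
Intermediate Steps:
F(E) = 2*E (F(E) = E + E = 2*E)
d = 5184 (d = (-8 - 64)**2 = (-72)**2 = 5184)
d - F(144) = 5184 - 2*144 = 5184 - 1*288 = 5184 - 288 = 4896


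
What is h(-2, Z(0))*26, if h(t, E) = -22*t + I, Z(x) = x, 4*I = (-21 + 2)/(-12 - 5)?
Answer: 39143/34 ≈ 1151.3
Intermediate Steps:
I = 19/68 (I = ((-21 + 2)/(-12 - 5))/4 = (-19/(-17))/4 = (-19*(-1/17))/4 = (¼)*(19/17) = 19/68 ≈ 0.27941)
h(t, E) = 19/68 - 22*t (h(t, E) = -22*t + 19/68 = 19/68 - 22*t)
h(-2, Z(0))*26 = (19/68 - 22*(-2))*26 = (19/68 + 44)*26 = (3011/68)*26 = 39143/34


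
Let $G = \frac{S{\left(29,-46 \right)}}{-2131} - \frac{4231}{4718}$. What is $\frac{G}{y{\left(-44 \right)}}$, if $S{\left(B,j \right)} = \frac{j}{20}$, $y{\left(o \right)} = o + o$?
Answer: $\frac{511671}{50270290} \approx 0.010178$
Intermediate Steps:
$y{\left(o \right)} = 2 o$
$S{\left(B,j \right)} = \frac{j}{20}$ ($S{\left(B,j \right)} = j \frac{1}{20} = \frac{j}{20}$)
$G = - \frac{22513524}{25135145}$ ($G = \frac{\frac{1}{20} \left(-46\right)}{-2131} - \frac{4231}{4718} = \left(- \frac{23}{10}\right) \left(- \frac{1}{2131}\right) - \frac{4231}{4718} = \frac{23}{21310} - \frac{4231}{4718} = - \frac{22513524}{25135145} \approx -0.8957$)
$\frac{G}{y{\left(-44 \right)}} = - \frac{22513524}{25135145 \cdot 2 \left(-44\right)} = - \frac{22513524}{25135145 \left(-88\right)} = \left(- \frac{22513524}{25135145}\right) \left(- \frac{1}{88}\right) = \frac{511671}{50270290}$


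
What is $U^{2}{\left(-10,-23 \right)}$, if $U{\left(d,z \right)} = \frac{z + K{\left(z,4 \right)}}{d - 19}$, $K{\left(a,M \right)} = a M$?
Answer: $\frac{13225}{841} \approx 15.725$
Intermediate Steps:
$K{\left(a,M \right)} = M a$
$U{\left(d,z \right)} = \frac{5 z}{-19 + d}$ ($U{\left(d,z \right)} = \frac{z + 4 z}{d - 19} = \frac{5 z}{-19 + d}$)
$U^{2}{\left(-10,-23 \right)} = \left(5 \left(-23\right) \frac{1}{-19 - 10}\right)^{2} = \left(5 \left(-23\right) \frac{1}{-29}\right)^{2} = \left(5 \left(-23\right) \left(- \frac{1}{29}\right)\right)^{2} = \left(\frac{115}{29}\right)^{2} = \frac{13225}{841}$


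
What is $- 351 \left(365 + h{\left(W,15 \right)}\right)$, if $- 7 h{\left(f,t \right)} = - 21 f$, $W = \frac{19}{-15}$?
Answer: $- \frac{633906}{5} \approx -1.2678 \cdot 10^{5}$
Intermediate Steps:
$W = - \frac{19}{15}$ ($W = 19 \left(- \frac{1}{15}\right) = - \frac{19}{15} \approx -1.2667$)
$h{\left(f,t \right)} = 3 f$ ($h{\left(f,t \right)} = - \frac{\left(-21\right) f}{7} = 3 f$)
$- 351 \left(365 + h{\left(W,15 \right)}\right) = - 351 \left(365 + 3 \left(- \frac{19}{15}\right)\right) = - 351 \left(365 - \frac{19}{5}\right) = \left(-351\right) \frac{1806}{5} = - \frac{633906}{5}$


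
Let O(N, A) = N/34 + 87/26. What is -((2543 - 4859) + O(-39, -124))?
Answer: 511350/221 ≈ 2313.8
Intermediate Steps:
O(N, A) = 87/26 + N/34 (O(N, A) = N*(1/34) + 87*(1/26) = N/34 + 87/26 = 87/26 + N/34)
-((2543 - 4859) + O(-39, -124)) = -((2543 - 4859) + (87/26 + (1/34)*(-39))) = -(-2316 + (87/26 - 39/34)) = -(-2316 + 486/221) = -1*(-511350/221) = 511350/221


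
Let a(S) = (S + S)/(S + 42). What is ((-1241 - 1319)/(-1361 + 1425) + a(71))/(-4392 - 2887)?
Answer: 4378/822527 ≈ 0.0053226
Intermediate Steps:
a(S) = 2*S/(42 + S) (a(S) = (2*S)/(42 + S) = 2*S/(42 + S))
((-1241 - 1319)/(-1361 + 1425) + a(71))/(-4392 - 2887) = ((-1241 - 1319)/(-1361 + 1425) + 2*71/(42 + 71))/(-4392 - 2887) = (-2560/64 + 2*71/113)/(-7279) = (-2560*1/64 + 2*71*(1/113))*(-1/7279) = (-40 + 142/113)*(-1/7279) = -4378/113*(-1/7279) = 4378/822527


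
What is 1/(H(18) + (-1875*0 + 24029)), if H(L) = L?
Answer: 1/24047 ≈ 4.1585e-5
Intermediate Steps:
1/(H(18) + (-1875*0 + 24029)) = 1/(18 + (-1875*0 + 24029)) = 1/(18 + (0 + 24029)) = 1/(18 + 24029) = 1/24047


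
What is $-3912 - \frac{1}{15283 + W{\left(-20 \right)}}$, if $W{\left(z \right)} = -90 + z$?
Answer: $- \frac{59356777}{15173} \approx -3912.0$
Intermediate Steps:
$-3912 - \frac{1}{15283 + W{\left(-20 \right)}} = -3912 - \frac{1}{15283 - 110} = -3912 - \frac{1}{15173} = - \frac{59356777}{15173}$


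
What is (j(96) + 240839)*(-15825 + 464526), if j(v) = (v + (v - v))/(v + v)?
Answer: 216129848979/2 ≈ 1.0806e+11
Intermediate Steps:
j(v) = 1/2 (j(v) = (v + 0)/((2*v)) = v*(1/(2*v)) = 1/2)
(j(96) + 240839)*(-15825 + 464526) = (1/2 + 240839)*(-15825 + 464526) = (481679/2)*448701 = 216129848979/2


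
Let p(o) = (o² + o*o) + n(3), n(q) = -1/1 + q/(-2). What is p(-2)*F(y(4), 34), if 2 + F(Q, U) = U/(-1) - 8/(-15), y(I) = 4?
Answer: -2926/15 ≈ -195.07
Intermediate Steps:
n(q) = -1 - q/2 (n(q) = -1*1 + q*(-½) = -1 - q/2)
F(Q, U) = -22/15 - U (F(Q, U) = -2 + (U/(-1) - 8/(-15)) = -2 + (U*(-1) - 8*(-1/15)) = -2 + (-U + 8/15) = -2 + (8/15 - U) = -22/15 - U)
p(o) = -5/2 + 2*o² (p(o) = (o² + o*o) + (-1 - ½*3) = (o² + o²) + (-1 - 3/2) = 2*o² - 5/2 = -5/2 + 2*o²)
p(-2)*F(y(4), 34) = (-5/2 + 2*(-2)²)*(-22/15 - 1*34) = (-5/2 + 2*4)*(-22/15 - 34) = (-5/2 + 8)*(-532/15) = (11/2)*(-532/15) = -2926/15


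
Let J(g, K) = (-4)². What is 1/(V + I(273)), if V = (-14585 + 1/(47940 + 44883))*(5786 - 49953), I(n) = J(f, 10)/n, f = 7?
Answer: 8446893/5441283165341494 ≈ 1.5524e-9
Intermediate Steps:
J(g, K) = 16
I(n) = 16/n
V = 59794320492818/92823 (V = (-14585 + 1/92823)*(-44167) = -1353823454/92823*(-44167) = 59794320492818/92823 ≈ 6.4418e+8)
1/(V + I(273)) = 1/(59794320492818/92823 + 16/273) = 1/(5441283165341494/8446893) = 8446893/5441283165341494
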